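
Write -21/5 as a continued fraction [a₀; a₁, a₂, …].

[-5; 1, 4]

⌊-21/5⌋ = -5, remainder 4
⌊5/4⌋ = 1, remainder 1
⌊4/1⌋ = 4, remainder 0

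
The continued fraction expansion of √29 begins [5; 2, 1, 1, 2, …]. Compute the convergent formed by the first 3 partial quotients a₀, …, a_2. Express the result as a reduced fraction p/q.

Build up convergents one term at a time:
a_0 = 5: 5/1
a_1 = 2: 11/2
a_2 = 1: 16/3

16/3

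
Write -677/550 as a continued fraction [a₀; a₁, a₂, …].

[-2; 1, 3, 3, 42]

Apply division with remainder until the remainder is 0:
-677 = -2·550 + 423, so a_0 = -2
550 = 1·423 + 127, so a_1 = 1
423 = 3·127 + 42, so a_2 = 3
127 = 3·42 + 1, so a_3 = 3
42 = 42·1 + 0, so a_4 = 42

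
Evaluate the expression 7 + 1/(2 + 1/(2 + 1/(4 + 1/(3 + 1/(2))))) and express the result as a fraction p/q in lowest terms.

1215/164

Compute successive convergents:
a_0 = 7: 7/1
a_1 = 2: 15/2
a_2 = 2: 37/5
a_3 = 4: 163/22
a_4 = 3: 526/71
a_5 = 2: 1215/164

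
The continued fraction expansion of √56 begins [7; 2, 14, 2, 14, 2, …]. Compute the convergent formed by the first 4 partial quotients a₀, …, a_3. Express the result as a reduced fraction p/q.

449/60

Work from the innermost term outward:
Start with 2.
14 + 1/(2/1) = 14 + 1/2 = 29/2
2 + 1/(29/2) = 2 + 2/29 = 60/29
7 + 1/(60/29) = 7 + 29/60 = 449/60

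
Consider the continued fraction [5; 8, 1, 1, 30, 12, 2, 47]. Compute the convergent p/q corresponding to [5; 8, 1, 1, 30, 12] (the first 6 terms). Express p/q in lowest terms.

31959/6245

Collapse the nested fraction from the inside out:
Start with 12.
30 + 1/(12/1) = 30 + 1/12 = 361/12
1 + 1/(361/12) = 1 + 12/361 = 373/361
1 + 1/(373/361) = 1 + 361/373 = 734/373
8 + 1/(734/373) = 8 + 373/734 = 6245/734
5 + 1/(6245/734) = 5 + 734/6245 = 31959/6245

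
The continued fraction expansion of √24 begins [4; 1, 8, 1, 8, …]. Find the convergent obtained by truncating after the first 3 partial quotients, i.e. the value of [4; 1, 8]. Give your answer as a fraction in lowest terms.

44/9

Build up convergents one term at a time:
a_0 = 4: 4/1
a_1 = 1: 5/1
a_2 = 8: 44/9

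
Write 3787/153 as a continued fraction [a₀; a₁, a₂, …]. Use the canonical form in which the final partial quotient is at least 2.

Apply division with remainder until the remainder is 0:
3787 ÷ 153 → quotient 24, remainder 115
153 ÷ 115 → quotient 1, remainder 38
115 ÷ 38 → quotient 3, remainder 1
38 ÷ 1 → quotient 38, remainder 0

[24; 1, 3, 38]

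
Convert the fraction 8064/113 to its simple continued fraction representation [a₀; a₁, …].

[71; 2, 1, 3, 10]

Run the Euclidean algorithm, recording each quotient:
8064 = 71·113 + 41, so a_0 = 71
113 = 2·41 + 31, so a_1 = 2
41 = 1·31 + 10, so a_2 = 1
31 = 3·10 + 1, so a_3 = 3
10 = 10·1 + 0, so a_4 = 10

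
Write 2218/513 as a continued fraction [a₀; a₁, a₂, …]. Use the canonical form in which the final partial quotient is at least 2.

2218 = 4·513 + 166, so a_0 = 4
513 = 3·166 + 15, so a_1 = 3
166 = 11·15 + 1, so a_2 = 11
15 = 15·1 + 0, so a_3 = 15

[4; 3, 11, 15]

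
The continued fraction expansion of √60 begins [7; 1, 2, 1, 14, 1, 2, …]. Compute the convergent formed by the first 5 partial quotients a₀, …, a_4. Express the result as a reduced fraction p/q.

Start with 14.
1 + 1/(14/1) = 1 + 1/14 = 15/14
2 + 1/(15/14) = 2 + 14/15 = 44/15
1 + 1/(44/15) = 1 + 15/44 = 59/44
7 + 1/(59/44) = 7 + 44/59 = 457/59

457/59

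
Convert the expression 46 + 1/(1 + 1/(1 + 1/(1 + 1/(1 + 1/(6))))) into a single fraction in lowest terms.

1538/33

Start with 6.
1 + 1/(6/1) = 1 + 1/6 = 7/6
1 + 1/(7/6) = 1 + 6/7 = 13/7
1 + 1/(13/7) = 1 + 7/13 = 20/13
1 + 1/(20/13) = 1 + 13/20 = 33/20
46 + 1/(33/20) = 46 + 20/33 = 1538/33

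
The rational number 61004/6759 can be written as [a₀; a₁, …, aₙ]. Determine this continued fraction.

⌊61004/6759⌋ = 9, remainder 173
⌊6759/173⌋ = 39, remainder 12
⌊173/12⌋ = 14, remainder 5
⌊12/5⌋ = 2, remainder 2
⌊5/2⌋ = 2, remainder 1
⌊2/1⌋ = 2, remainder 0

[9; 39, 14, 2, 2, 2]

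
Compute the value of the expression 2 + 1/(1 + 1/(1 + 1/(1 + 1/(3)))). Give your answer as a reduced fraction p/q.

Compute successive convergents:
a_0 = 2: 2/1
a_1 = 1: 3/1
a_2 = 1: 5/2
a_3 = 1: 8/3
a_4 = 3: 29/11

29/11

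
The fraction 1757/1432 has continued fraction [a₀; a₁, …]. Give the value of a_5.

⌊1757/1432⌋ = 1, remainder 325
⌊1432/325⌋ = 4, remainder 132
⌊325/132⌋ = 2, remainder 61
⌊132/61⌋ = 2, remainder 10
⌊61/10⌋ = 6, remainder 1
⌊10/1⌋ = 10, remainder 0

10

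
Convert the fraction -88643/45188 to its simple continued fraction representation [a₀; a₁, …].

Run the Euclidean algorithm, recording each quotient:
-88643 ÷ 45188 → quotient -2, remainder 1733
45188 ÷ 1733 → quotient 26, remainder 130
1733 ÷ 130 → quotient 13, remainder 43
130 ÷ 43 → quotient 3, remainder 1
43 ÷ 1 → quotient 43, remainder 0

[-2; 26, 13, 3, 43]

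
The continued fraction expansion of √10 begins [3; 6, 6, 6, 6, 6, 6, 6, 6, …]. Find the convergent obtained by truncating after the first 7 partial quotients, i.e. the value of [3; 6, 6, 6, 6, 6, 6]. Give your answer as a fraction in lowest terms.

Start with 6.
6 + 1/(6/1) = 6 + 1/6 = 37/6
6 + 1/(37/6) = 6 + 6/37 = 228/37
6 + 1/(228/37) = 6 + 37/228 = 1405/228
6 + 1/(1405/228) = 6 + 228/1405 = 8658/1405
6 + 1/(8658/1405) = 6 + 1405/8658 = 53353/8658
3 + 1/(53353/8658) = 3 + 8658/53353 = 168717/53353

168717/53353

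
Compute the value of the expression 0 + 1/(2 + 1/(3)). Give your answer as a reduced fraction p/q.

3/7

Compute successive convergents:
a_0 = 0: 0/1
a_1 = 2: 1/2
a_2 = 3: 3/7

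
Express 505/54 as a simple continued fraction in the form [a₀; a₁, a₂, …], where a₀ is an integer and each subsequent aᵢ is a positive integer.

[9; 2, 1, 5, 3]

505 = 9·54 + 19, so a_0 = 9
54 = 2·19 + 16, so a_1 = 2
19 = 1·16 + 3, so a_2 = 1
16 = 5·3 + 1, so a_3 = 5
3 = 3·1 + 0, so a_4 = 3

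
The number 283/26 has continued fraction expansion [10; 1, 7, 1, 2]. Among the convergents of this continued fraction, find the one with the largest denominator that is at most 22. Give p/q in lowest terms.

a_0 = 10: 10/1  (≤ bound)
a_1 = 1: 11/1  (≤ bound)
a_2 = 7: 87/8  (≤ bound)
a_3 = 1: 98/9  (≤ bound)
a_4 = 2: 283/26  (> 22, stop)

98/9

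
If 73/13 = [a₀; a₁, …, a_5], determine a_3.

Run the Euclidean algorithm, recording each quotient:
73 = 5·13 + 8, so a_0 = 5
13 = 1·8 + 5, so a_1 = 1
8 = 1·5 + 3, so a_2 = 1
5 = 1·3 + 2, so a_3 = 1

1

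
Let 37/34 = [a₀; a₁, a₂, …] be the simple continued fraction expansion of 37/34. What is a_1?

Apply division with remainder until the remainder is 0:
37 ÷ 34 → quotient 1, remainder 3
34 ÷ 3 → quotient 11, remainder 1

11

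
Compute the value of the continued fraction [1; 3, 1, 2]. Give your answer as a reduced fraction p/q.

Start with 2.
1 + 1/(2/1) = 1 + 1/2 = 3/2
3 + 1/(3/2) = 3 + 2/3 = 11/3
1 + 1/(11/3) = 1 + 3/11 = 14/11

14/11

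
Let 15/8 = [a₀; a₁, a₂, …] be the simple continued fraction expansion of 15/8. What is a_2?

⌊15/8⌋ = 1, remainder 7
⌊8/7⌋ = 1, remainder 1
⌊7/1⌋ = 7, remainder 0

7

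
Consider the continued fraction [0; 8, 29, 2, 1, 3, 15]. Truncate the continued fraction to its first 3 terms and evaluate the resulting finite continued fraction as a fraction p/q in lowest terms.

a_0 = 0: 0/1
a_1 = 8: 1/8
a_2 = 29: 29/233

29/233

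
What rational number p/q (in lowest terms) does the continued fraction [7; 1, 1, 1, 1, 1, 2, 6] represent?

Start with 6.
2 + 1/(6/1) = 2 + 1/6 = 13/6
1 + 1/(13/6) = 1 + 6/13 = 19/13
1 + 1/(19/13) = 1 + 13/19 = 32/19
1 + 1/(32/19) = 1 + 19/32 = 51/32
1 + 1/(51/32) = 1 + 32/51 = 83/51
1 + 1/(83/51) = 1 + 51/83 = 134/83
7 + 1/(134/83) = 7 + 83/134 = 1021/134

1021/134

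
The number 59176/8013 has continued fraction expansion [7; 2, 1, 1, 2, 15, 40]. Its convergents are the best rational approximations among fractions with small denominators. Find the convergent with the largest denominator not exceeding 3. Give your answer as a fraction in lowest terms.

22/3

a_0 = 7: 7/1  (≤ bound)
a_1 = 2: 15/2  (≤ bound)
a_2 = 1: 22/3  (≤ bound)
a_3 = 1: 37/5  (> 3, stop)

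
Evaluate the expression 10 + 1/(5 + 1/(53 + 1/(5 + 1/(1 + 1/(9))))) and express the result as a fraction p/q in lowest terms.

160577/15744

a_0 = 10: 10/1
a_1 = 5: 51/5
a_2 = 53: 2713/266
a_3 = 5: 13616/1335
a_4 = 1: 16329/1601
a_5 = 9: 160577/15744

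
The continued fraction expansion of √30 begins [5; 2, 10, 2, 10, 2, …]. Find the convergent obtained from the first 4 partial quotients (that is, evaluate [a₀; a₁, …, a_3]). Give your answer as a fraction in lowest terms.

Work from the innermost term outward:
Start with 2.
10 + 1/(2/1) = 10 + 1/2 = 21/2
2 + 1/(21/2) = 2 + 2/21 = 44/21
5 + 1/(44/21) = 5 + 21/44 = 241/44

241/44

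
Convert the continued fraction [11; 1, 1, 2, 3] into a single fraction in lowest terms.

197/17

Collapse the nested fraction from the inside out:
Start with 3.
2 + 1/(3/1) = 2 + 1/3 = 7/3
1 + 1/(7/3) = 1 + 3/7 = 10/7
1 + 1/(10/7) = 1 + 7/10 = 17/10
11 + 1/(17/10) = 11 + 10/17 = 197/17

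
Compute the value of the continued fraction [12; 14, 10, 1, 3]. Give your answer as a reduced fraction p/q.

7315/606

Start with 3.
1 + 1/(3/1) = 1 + 1/3 = 4/3
10 + 1/(4/3) = 10 + 3/4 = 43/4
14 + 1/(43/4) = 14 + 4/43 = 606/43
12 + 1/(606/43) = 12 + 43/606 = 7315/606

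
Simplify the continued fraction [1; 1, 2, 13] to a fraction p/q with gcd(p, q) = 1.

67/40

Start with 13.
2 + 1/(13/1) = 2 + 1/13 = 27/13
1 + 1/(27/13) = 1 + 13/27 = 40/27
1 + 1/(40/27) = 1 + 27/40 = 67/40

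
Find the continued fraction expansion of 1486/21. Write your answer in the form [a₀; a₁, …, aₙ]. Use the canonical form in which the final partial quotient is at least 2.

Repeatedly divide and take the remainder:
1486 ÷ 21 → quotient 70, remainder 16
21 ÷ 16 → quotient 1, remainder 5
16 ÷ 5 → quotient 3, remainder 1
5 ÷ 1 → quotient 5, remainder 0

[70; 1, 3, 5]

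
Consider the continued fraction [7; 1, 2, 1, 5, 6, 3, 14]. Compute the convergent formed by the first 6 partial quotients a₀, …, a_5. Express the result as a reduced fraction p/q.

1099/142

a_0 = 7: 7/1
a_1 = 1: 8/1
a_2 = 2: 23/3
a_3 = 1: 31/4
a_4 = 5: 178/23
a_5 = 6: 1099/142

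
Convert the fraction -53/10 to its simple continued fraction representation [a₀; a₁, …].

[-6; 1, 2, 3]

-53 = -6·10 + 7, so a_0 = -6
10 = 1·7 + 3, so a_1 = 1
7 = 2·3 + 1, so a_2 = 2
3 = 3·1 + 0, so a_3 = 3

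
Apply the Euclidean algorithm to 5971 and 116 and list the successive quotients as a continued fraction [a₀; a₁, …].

[51; 2, 9, 6]

5971 ÷ 116 → quotient 51, remainder 55
116 ÷ 55 → quotient 2, remainder 6
55 ÷ 6 → quotient 9, remainder 1
6 ÷ 1 → quotient 6, remainder 0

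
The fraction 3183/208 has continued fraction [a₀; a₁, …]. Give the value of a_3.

3

3183 = 15·208 + 63, so a_0 = 15
208 = 3·63 + 19, so a_1 = 3
63 = 3·19 + 6, so a_2 = 3
19 = 3·6 + 1, so a_3 = 3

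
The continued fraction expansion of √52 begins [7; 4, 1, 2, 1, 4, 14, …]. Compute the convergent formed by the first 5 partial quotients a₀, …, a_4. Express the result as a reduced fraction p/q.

Work from the innermost term outward:
Start with 1.
2 + 1/(1/1) = 2 + 1/1 = 3/1
1 + 1/(3/1) = 1 + 1/3 = 4/3
4 + 1/(4/3) = 4 + 3/4 = 19/4
7 + 1/(19/4) = 7 + 4/19 = 137/19

137/19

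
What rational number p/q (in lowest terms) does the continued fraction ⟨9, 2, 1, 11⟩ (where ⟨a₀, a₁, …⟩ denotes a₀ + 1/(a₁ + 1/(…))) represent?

327/35

Use the convergent recurrence hₖ = aₖ·hₖ₋₁ + hₖ₋₂ (and likewise for the denominators kₖ):
a_0 = 9: 9/1
a_1 = 2: 19/2
a_2 = 1: 28/3
a_3 = 11: 327/35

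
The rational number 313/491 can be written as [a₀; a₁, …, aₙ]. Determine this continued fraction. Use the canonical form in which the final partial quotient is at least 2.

⌊313/491⌋ = 0, remainder 313
⌊491/313⌋ = 1, remainder 178
⌊313/178⌋ = 1, remainder 135
⌊178/135⌋ = 1, remainder 43
⌊135/43⌋ = 3, remainder 6
⌊43/6⌋ = 7, remainder 1
⌊6/1⌋ = 6, remainder 0

[0; 1, 1, 1, 3, 7, 6]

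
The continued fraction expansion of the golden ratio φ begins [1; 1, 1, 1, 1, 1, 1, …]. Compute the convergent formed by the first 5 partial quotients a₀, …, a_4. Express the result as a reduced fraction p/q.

8/5

Collapse the nested fraction from the inside out:
Start with 1.
1 + 1/(1/1) = 1 + 1/1 = 2/1
1 + 1/(2/1) = 1 + 1/2 = 3/2
1 + 1/(3/2) = 1 + 2/3 = 5/3
1 + 1/(5/3) = 1 + 3/5 = 8/5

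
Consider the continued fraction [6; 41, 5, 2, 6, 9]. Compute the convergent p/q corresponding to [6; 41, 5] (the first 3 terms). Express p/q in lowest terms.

Start with 5.
41 + 1/(5/1) = 41 + 1/5 = 206/5
6 + 1/(206/5) = 6 + 5/206 = 1241/206

1241/206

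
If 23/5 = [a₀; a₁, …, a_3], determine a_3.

Repeatedly divide and take the remainder:
⌊23/5⌋ = 4, remainder 3
⌊5/3⌋ = 1, remainder 2
⌊3/2⌋ = 1, remainder 1
⌊2/1⌋ = 2, remainder 0

2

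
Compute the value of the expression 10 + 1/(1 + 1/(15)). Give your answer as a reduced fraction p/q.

Starting at the tail and folding back:
Start with 15.
1 + 1/(15/1) = 1 + 1/15 = 16/15
10 + 1/(16/15) = 10 + 15/16 = 175/16

175/16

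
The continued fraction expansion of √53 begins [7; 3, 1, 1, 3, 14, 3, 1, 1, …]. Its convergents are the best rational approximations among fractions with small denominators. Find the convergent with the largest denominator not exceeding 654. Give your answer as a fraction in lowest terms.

List convergents until the denominator exceeds the bound:
a_0 = 7: 7/1  (≤ bound)
a_1 = 3: 22/3  (≤ bound)
a_2 = 1: 29/4  (≤ bound)
a_3 = 1: 51/7  (≤ bound)
a_4 = 3: 182/25  (≤ bound)
a_5 = 14: 2599/357  (≤ bound)
a_6 = 3: 7979/1096  (> 654, stop)

2599/357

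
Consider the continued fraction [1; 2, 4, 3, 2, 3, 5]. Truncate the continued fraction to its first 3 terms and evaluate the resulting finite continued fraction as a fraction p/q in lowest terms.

13/9

Starting at the tail and folding back:
Start with 4.
2 + 1/(4/1) = 2 + 1/4 = 9/4
1 + 1/(9/4) = 1 + 4/9 = 13/9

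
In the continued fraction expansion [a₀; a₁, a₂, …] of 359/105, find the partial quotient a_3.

Repeatedly divide and take the remainder:
⌊359/105⌋ = 3, remainder 44
⌊105/44⌋ = 2, remainder 17
⌊44/17⌋ = 2, remainder 10
⌊17/10⌋ = 1, remainder 7

1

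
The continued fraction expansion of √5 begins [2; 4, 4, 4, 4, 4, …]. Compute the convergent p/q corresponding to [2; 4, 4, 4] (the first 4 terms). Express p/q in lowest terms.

161/72

Start with 4.
4 + 1/(4/1) = 4 + 1/4 = 17/4
4 + 1/(17/4) = 4 + 4/17 = 72/17
2 + 1/(72/17) = 2 + 17/72 = 161/72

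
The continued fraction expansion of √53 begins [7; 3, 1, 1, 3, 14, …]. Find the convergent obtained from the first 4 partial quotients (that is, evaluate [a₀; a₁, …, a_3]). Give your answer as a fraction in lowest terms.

51/7

Build up convergents one term at a time:
a_0 = 7: 7/1
a_1 = 3: 22/3
a_2 = 1: 29/4
a_3 = 1: 51/7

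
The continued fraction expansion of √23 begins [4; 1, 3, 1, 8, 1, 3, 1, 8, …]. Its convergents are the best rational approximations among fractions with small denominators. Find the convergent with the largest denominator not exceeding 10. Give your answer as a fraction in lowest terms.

a_0 = 4: 4/1  (≤ bound)
a_1 = 1: 5/1  (≤ bound)
a_2 = 3: 19/4  (≤ bound)
a_3 = 1: 24/5  (≤ bound)
a_4 = 8: 211/44  (> 10, stop)

24/5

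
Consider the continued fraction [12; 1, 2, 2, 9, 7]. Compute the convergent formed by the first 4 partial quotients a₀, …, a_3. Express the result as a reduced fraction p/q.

89/7

a_0 = 12: 12/1
a_1 = 1: 13/1
a_2 = 2: 38/3
a_3 = 2: 89/7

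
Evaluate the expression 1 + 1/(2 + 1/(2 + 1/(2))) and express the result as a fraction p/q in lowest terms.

17/12

Start with 2.
2 + 1/(2/1) = 2 + 1/2 = 5/2
2 + 1/(5/2) = 2 + 2/5 = 12/5
1 + 1/(12/5) = 1 + 5/12 = 17/12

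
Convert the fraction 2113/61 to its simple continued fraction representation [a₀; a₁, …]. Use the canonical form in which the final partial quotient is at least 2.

Repeatedly divide and take the remainder:
2113 = 34·61 + 39, so a_0 = 34
61 = 1·39 + 22, so a_1 = 1
39 = 1·22 + 17, so a_2 = 1
22 = 1·17 + 5, so a_3 = 1
17 = 3·5 + 2, so a_4 = 3
5 = 2·2 + 1, so a_5 = 2
2 = 2·1 + 0, so a_6 = 2

[34; 1, 1, 1, 3, 2, 2]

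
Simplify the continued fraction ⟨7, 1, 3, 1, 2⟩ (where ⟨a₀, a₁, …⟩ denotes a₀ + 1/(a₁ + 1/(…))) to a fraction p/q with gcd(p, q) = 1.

Work from the innermost term outward:
Start with 2.
1 + 1/(2/1) = 1 + 1/2 = 3/2
3 + 1/(3/2) = 3 + 2/3 = 11/3
1 + 1/(11/3) = 1 + 3/11 = 14/11
7 + 1/(14/11) = 7 + 11/14 = 109/14

109/14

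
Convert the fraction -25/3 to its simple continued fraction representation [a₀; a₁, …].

[-9; 1, 2]

Apply division with remainder until the remainder is 0:
⌊-25/3⌋ = -9, remainder 2
⌊3/2⌋ = 1, remainder 1
⌊2/1⌋ = 2, remainder 0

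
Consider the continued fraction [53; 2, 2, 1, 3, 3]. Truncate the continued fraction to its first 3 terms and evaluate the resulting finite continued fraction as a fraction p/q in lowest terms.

Build up convergents one term at a time:
a_0 = 53: 53/1
a_1 = 2: 107/2
a_2 = 2: 267/5

267/5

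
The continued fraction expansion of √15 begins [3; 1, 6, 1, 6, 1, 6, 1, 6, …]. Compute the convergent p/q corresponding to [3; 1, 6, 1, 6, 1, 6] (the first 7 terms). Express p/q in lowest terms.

Start with 6.
1 + 1/(6/1) = 1 + 1/6 = 7/6
6 + 1/(7/6) = 6 + 6/7 = 48/7
1 + 1/(48/7) = 1 + 7/48 = 55/48
6 + 1/(55/48) = 6 + 48/55 = 378/55
1 + 1/(378/55) = 1 + 55/378 = 433/378
3 + 1/(433/378) = 3 + 378/433 = 1677/433

1677/433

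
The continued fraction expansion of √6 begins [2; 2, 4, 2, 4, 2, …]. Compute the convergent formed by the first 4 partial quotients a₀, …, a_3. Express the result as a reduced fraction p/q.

49/20

Start with 2.
4 + 1/(2/1) = 4 + 1/2 = 9/2
2 + 1/(9/2) = 2 + 2/9 = 20/9
2 + 1/(20/9) = 2 + 9/20 = 49/20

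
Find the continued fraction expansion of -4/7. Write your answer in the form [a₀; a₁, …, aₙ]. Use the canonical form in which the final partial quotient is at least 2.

Repeatedly divide and take the remainder:
⌊-4/7⌋ = -1, remainder 3
⌊7/3⌋ = 2, remainder 1
⌊3/1⌋ = 3, remainder 0

[-1; 2, 3]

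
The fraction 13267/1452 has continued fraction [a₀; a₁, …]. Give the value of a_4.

1

Apply division with remainder until the remainder is 0:
13267 = 9·1452 + 199, so a_0 = 9
1452 = 7·199 + 59, so a_1 = 7
199 = 3·59 + 22, so a_2 = 3
59 = 2·22 + 15, so a_3 = 2
22 = 1·15 + 7, so a_4 = 1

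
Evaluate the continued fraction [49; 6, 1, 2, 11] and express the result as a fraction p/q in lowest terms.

11157/227

Start with 11.
2 + 1/(11/1) = 2 + 1/11 = 23/11
1 + 1/(23/11) = 1 + 11/23 = 34/23
6 + 1/(34/23) = 6 + 23/34 = 227/34
49 + 1/(227/34) = 49 + 34/227 = 11157/227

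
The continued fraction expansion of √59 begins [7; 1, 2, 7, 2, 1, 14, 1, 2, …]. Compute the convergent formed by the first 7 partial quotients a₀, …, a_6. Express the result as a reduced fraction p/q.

7781/1013

Work from the innermost term outward:
Start with 14.
1 + 1/(14/1) = 1 + 1/14 = 15/14
2 + 1/(15/14) = 2 + 14/15 = 44/15
7 + 1/(44/15) = 7 + 15/44 = 323/44
2 + 1/(323/44) = 2 + 44/323 = 690/323
1 + 1/(690/323) = 1 + 323/690 = 1013/690
7 + 1/(1013/690) = 7 + 690/1013 = 7781/1013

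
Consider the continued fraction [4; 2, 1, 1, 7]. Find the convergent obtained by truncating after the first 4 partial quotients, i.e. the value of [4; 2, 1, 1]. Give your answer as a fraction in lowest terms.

Starting at the tail and folding back:
Start with 1.
1 + 1/(1/1) = 1 + 1/1 = 2/1
2 + 1/(2/1) = 2 + 1/2 = 5/2
4 + 1/(5/2) = 4 + 2/5 = 22/5

22/5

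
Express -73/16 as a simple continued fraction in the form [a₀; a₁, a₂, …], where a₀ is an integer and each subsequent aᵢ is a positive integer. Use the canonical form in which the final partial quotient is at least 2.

[-5; 2, 3, 2]

-73 = -5·16 + 7, so a_0 = -5
16 = 2·7 + 2, so a_1 = 2
7 = 3·2 + 1, so a_2 = 3
2 = 2·1 + 0, so a_3 = 2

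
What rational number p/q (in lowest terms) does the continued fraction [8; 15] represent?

121/15

Work from the innermost term outward:
Start with 15.
8 + 1/(15/1) = 8 + 1/15 = 121/15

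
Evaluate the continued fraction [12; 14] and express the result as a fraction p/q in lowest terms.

169/14

a_0 = 12: 12/1
a_1 = 14: 169/14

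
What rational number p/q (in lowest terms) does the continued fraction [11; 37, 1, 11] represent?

Start with 11.
1 + 1/(11/1) = 1 + 1/11 = 12/11
37 + 1/(12/11) = 37 + 11/12 = 455/12
11 + 1/(455/12) = 11 + 12/455 = 5017/455

5017/455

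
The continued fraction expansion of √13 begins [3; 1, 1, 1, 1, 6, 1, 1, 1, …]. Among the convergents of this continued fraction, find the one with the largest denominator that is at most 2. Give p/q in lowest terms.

a_0 = 3: 3/1  (≤ bound)
a_1 = 1: 4/1  (≤ bound)
a_2 = 1: 7/2  (≤ bound)
a_3 = 1: 11/3  (> 2, stop)

7/2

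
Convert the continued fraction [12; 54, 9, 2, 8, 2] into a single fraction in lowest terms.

221741/18450

a_0 = 12: 12/1
a_1 = 54: 649/54
a_2 = 9: 5853/487
a_3 = 2: 12355/1028
a_4 = 8: 104693/8711
a_5 = 2: 221741/18450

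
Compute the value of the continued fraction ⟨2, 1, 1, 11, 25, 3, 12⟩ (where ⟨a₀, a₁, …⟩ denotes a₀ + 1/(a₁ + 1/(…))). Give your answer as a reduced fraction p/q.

Build up convergents one term at a time:
a_0 = 2: 2/1
a_1 = 1: 3/1
a_2 = 1: 5/2
a_3 = 11: 58/23
a_4 = 25: 1455/577
a_5 = 3: 4423/1754
a_6 = 12: 54531/21625

54531/21625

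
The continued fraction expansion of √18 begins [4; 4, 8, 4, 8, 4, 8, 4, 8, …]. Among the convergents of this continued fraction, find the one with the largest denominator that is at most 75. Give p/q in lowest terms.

140/33

List convergents until the denominator exceeds the bound:
a_0 = 4: 4/1  (≤ bound)
a_1 = 4: 17/4  (≤ bound)
a_2 = 8: 140/33  (≤ bound)
a_3 = 4: 577/136  (> 75, stop)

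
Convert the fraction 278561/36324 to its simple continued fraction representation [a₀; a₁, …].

Run the Euclidean algorithm, recording each quotient:
⌊278561/36324⌋ = 7, remainder 24293
⌊36324/24293⌋ = 1, remainder 12031
⌊24293/12031⌋ = 2, remainder 231
⌊12031/231⌋ = 52, remainder 19
⌊231/19⌋ = 12, remainder 3
⌊19/3⌋ = 6, remainder 1
⌊3/1⌋ = 3, remainder 0

[7; 1, 2, 52, 12, 6, 3]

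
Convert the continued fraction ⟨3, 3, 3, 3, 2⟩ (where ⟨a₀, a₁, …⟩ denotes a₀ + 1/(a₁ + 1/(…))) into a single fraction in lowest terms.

a_0 = 3: 3/1
a_1 = 3: 10/3
a_2 = 3: 33/10
a_3 = 3: 109/33
a_4 = 2: 251/76

251/76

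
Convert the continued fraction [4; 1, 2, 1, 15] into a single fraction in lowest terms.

299/63

Start with 15.
1 + 1/(15/1) = 1 + 1/15 = 16/15
2 + 1/(16/15) = 2 + 15/16 = 47/16
1 + 1/(47/16) = 1 + 16/47 = 63/47
4 + 1/(63/47) = 4 + 47/63 = 299/63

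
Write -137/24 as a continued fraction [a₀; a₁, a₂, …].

[-6; 3, 2, 3]

-137 ÷ 24 → quotient -6, remainder 7
24 ÷ 7 → quotient 3, remainder 3
7 ÷ 3 → quotient 2, remainder 1
3 ÷ 1 → quotient 3, remainder 0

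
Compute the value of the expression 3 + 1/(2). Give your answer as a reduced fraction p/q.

7/2

Start with 2.
3 + 1/(2/1) = 3 + 1/2 = 7/2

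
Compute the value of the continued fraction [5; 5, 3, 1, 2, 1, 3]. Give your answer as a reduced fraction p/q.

1531/295

Starting at the tail and folding back:
Start with 3.
1 + 1/(3/1) = 1 + 1/3 = 4/3
2 + 1/(4/3) = 2 + 3/4 = 11/4
1 + 1/(11/4) = 1 + 4/11 = 15/11
3 + 1/(15/11) = 3 + 11/15 = 56/15
5 + 1/(56/15) = 5 + 15/56 = 295/56
5 + 1/(295/56) = 5 + 56/295 = 1531/295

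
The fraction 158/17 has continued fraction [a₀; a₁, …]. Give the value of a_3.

158 = 9·17 + 5, so a_0 = 9
17 = 3·5 + 2, so a_1 = 3
5 = 2·2 + 1, so a_2 = 2
2 = 2·1 + 0, so a_3 = 2

2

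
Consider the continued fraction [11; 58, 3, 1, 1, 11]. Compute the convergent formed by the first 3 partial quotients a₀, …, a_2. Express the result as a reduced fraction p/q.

1928/175

a_0 = 11: 11/1
a_1 = 58: 639/58
a_2 = 3: 1928/175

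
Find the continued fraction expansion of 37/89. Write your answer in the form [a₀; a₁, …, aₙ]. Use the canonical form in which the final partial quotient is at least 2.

[0; 2, 2, 2, 7]

37 = 0·89 + 37, so a_0 = 0
89 = 2·37 + 15, so a_1 = 2
37 = 2·15 + 7, so a_2 = 2
15 = 2·7 + 1, so a_3 = 2
7 = 7·1 + 0, so a_4 = 7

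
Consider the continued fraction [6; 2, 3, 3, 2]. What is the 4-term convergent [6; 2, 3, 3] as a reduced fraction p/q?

Work from the innermost term outward:
Start with 3.
3 + 1/(3/1) = 3 + 1/3 = 10/3
2 + 1/(10/3) = 2 + 3/10 = 23/10
6 + 1/(23/10) = 6 + 10/23 = 148/23

148/23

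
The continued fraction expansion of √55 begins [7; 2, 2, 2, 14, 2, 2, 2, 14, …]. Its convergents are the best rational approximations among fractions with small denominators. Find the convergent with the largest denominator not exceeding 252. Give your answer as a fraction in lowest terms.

List convergents until the denominator exceeds the bound:
a_0 = 7: 7/1  (≤ bound)
a_1 = 2: 15/2  (≤ bound)
a_2 = 2: 37/5  (≤ bound)
a_3 = 2: 89/12  (≤ bound)
a_4 = 14: 1283/173  (≤ bound)
a_5 = 2: 2655/358  (> 252, stop)

1283/173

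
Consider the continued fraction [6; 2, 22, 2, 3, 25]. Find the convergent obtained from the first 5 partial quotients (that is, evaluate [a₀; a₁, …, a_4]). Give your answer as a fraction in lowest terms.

Use the convergent recurrence hₖ = aₖ·hₖ₋₁ + hₖ₋₂ (and likewise for the denominators kₖ):
a_0 = 6: 6/1
a_1 = 2: 13/2
a_2 = 22: 292/45
a_3 = 2: 597/92
a_4 = 3: 2083/321

2083/321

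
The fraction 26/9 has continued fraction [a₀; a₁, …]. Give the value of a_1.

⌊26/9⌋ = 2, remainder 8
⌊9/8⌋ = 1, remainder 1

1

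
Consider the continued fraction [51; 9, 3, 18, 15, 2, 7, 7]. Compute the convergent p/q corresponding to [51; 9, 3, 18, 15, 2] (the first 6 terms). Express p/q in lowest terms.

Compute successive convergents:
a_0 = 51: 51/1
a_1 = 9: 460/9
a_2 = 3: 1431/28
a_3 = 18: 26218/513
a_4 = 15: 394701/7723
a_5 = 2: 815620/15959

815620/15959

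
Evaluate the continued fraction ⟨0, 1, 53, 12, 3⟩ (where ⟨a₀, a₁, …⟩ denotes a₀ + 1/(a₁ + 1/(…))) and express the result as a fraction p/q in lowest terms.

1964/2001

Build up convergents one term at a time:
a_0 = 0: 0/1
a_1 = 1: 1/1
a_2 = 53: 53/54
a_3 = 12: 637/649
a_4 = 3: 1964/2001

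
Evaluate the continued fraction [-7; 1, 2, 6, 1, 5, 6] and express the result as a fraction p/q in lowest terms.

-5029/796

a_0 = -7: -7/1
a_1 = 1: -6/1
a_2 = 2: -19/3
a_3 = 6: -120/19
a_4 = 1: -139/22
a_5 = 5: -815/129
a_6 = 6: -5029/796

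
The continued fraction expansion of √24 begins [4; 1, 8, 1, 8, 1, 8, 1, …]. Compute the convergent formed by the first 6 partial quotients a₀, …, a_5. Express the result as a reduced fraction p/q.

485/99

Start with 1.
8 + 1/(1/1) = 8 + 1/1 = 9/1
1 + 1/(9/1) = 1 + 1/9 = 10/9
8 + 1/(10/9) = 8 + 9/10 = 89/10
1 + 1/(89/10) = 1 + 10/89 = 99/89
4 + 1/(99/89) = 4 + 89/99 = 485/99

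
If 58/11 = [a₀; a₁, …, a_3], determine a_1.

3

58 = 5·11 + 3, so a_0 = 5
11 = 3·3 + 2, so a_1 = 3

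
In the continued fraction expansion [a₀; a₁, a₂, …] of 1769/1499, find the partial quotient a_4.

1769 = 1·1499 + 270, so a_0 = 1
1499 = 5·270 + 149, so a_1 = 5
270 = 1·149 + 121, so a_2 = 1
149 = 1·121 + 28, so a_3 = 1
121 = 4·28 + 9, so a_4 = 4

4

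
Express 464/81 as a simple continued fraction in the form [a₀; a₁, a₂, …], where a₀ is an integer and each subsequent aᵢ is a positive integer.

Repeatedly divide and take the remainder:
464 ÷ 81 → quotient 5, remainder 59
81 ÷ 59 → quotient 1, remainder 22
59 ÷ 22 → quotient 2, remainder 15
22 ÷ 15 → quotient 1, remainder 7
15 ÷ 7 → quotient 2, remainder 1
7 ÷ 1 → quotient 7, remainder 0

[5; 1, 2, 1, 2, 7]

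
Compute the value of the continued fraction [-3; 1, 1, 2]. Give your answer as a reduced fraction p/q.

-12/5

Compute successive convergents:
a_0 = -3: -3/1
a_1 = 1: -2/1
a_2 = 1: -5/2
a_3 = 2: -12/5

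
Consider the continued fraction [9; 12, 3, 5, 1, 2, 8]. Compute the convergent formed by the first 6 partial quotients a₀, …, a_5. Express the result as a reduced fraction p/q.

6039/665

a_0 = 9: 9/1
a_1 = 12: 109/12
a_2 = 3: 336/37
a_3 = 5: 1789/197
a_4 = 1: 2125/234
a_5 = 2: 6039/665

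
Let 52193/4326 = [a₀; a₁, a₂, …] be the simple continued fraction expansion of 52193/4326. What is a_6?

2

Apply division with remainder until the remainder is 0:
⌊52193/4326⌋ = 12, remainder 281
⌊4326/281⌋ = 15, remainder 111
⌊281/111⌋ = 2, remainder 59
⌊111/59⌋ = 1, remainder 52
⌊59/52⌋ = 1, remainder 7
⌊52/7⌋ = 7, remainder 3
⌊7/3⌋ = 2, remainder 1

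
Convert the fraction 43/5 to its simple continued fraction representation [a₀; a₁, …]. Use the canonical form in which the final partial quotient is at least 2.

[8; 1, 1, 2]

43 = 8·5 + 3, so a_0 = 8
5 = 1·3 + 2, so a_1 = 1
3 = 1·2 + 1, so a_2 = 1
2 = 2·1 + 0, so a_3 = 2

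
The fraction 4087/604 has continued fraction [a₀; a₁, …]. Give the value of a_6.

4087 = 6·604 + 463, so a_0 = 6
604 = 1·463 + 141, so a_1 = 1
463 = 3·141 + 40, so a_2 = 3
141 = 3·40 + 21, so a_3 = 3
40 = 1·21 + 19, so a_4 = 1
21 = 1·19 + 2, so a_5 = 1
19 = 9·2 + 1, so a_6 = 9

9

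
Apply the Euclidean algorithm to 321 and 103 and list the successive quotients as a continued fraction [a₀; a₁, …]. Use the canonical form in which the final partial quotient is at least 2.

⌊321/103⌋ = 3, remainder 12
⌊103/12⌋ = 8, remainder 7
⌊12/7⌋ = 1, remainder 5
⌊7/5⌋ = 1, remainder 2
⌊5/2⌋ = 2, remainder 1
⌊2/1⌋ = 2, remainder 0

[3; 8, 1, 1, 2, 2]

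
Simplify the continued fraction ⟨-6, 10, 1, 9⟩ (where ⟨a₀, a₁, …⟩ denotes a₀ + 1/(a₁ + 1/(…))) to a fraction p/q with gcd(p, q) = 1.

-644/109

Build up convergents one term at a time:
a_0 = -6: -6/1
a_1 = 10: -59/10
a_2 = 1: -65/11
a_3 = 9: -644/109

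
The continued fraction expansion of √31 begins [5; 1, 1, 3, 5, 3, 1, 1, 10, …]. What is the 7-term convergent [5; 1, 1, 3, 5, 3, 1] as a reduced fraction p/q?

863/155

Start with 1.
3 + 1/(1/1) = 3 + 1/1 = 4/1
5 + 1/(4/1) = 5 + 1/4 = 21/4
3 + 1/(21/4) = 3 + 4/21 = 67/21
1 + 1/(67/21) = 1 + 21/67 = 88/67
1 + 1/(88/67) = 1 + 67/88 = 155/88
5 + 1/(155/88) = 5 + 88/155 = 863/155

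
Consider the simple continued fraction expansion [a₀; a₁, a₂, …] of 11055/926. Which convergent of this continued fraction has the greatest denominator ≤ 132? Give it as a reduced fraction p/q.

776/65

a_0 = 11: 11/1  (≤ bound)
a_1 = 1: 12/1  (≤ bound)
a_2 = 15: 191/16  (≤ bound)
a_3 = 4: 776/65  (≤ bound)
a_4 = 14: 11055/926  (> 132, stop)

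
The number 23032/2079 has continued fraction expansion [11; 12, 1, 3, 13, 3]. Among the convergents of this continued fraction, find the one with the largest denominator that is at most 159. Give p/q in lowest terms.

a_0 = 11: 11/1  (≤ bound)
a_1 = 12: 133/12  (≤ bound)
a_2 = 1: 144/13  (≤ bound)
a_3 = 3: 565/51  (≤ bound)
a_4 = 13: 7489/676  (> 159, stop)

565/51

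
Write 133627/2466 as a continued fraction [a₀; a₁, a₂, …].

[54; 5, 3, 15, 10]

⌊133627/2466⌋ = 54, remainder 463
⌊2466/463⌋ = 5, remainder 151
⌊463/151⌋ = 3, remainder 10
⌊151/10⌋ = 15, remainder 1
⌊10/1⌋ = 10, remainder 0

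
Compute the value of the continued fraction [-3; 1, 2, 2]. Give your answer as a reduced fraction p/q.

-16/7

Start with 2.
2 + 1/(2/1) = 2 + 1/2 = 5/2
1 + 1/(5/2) = 1 + 2/5 = 7/5
-3 + 1/(7/5) = -3 + 5/7 = -16/7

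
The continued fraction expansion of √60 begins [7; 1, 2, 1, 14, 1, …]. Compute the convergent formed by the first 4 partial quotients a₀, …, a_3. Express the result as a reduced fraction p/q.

31/4

Compute successive convergents:
a_0 = 7: 7/1
a_1 = 1: 8/1
a_2 = 2: 23/3
a_3 = 1: 31/4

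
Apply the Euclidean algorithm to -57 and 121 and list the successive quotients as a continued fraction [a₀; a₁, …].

[-1; 1, 1, 8, 7]

⌊-57/121⌋ = -1, remainder 64
⌊121/64⌋ = 1, remainder 57
⌊64/57⌋ = 1, remainder 7
⌊57/7⌋ = 8, remainder 1
⌊7/1⌋ = 7, remainder 0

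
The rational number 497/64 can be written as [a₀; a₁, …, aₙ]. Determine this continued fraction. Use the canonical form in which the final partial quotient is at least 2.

[7; 1, 3, 3, 1, 3]

⌊497/64⌋ = 7, remainder 49
⌊64/49⌋ = 1, remainder 15
⌊49/15⌋ = 3, remainder 4
⌊15/4⌋ = 3, remainder 3
⌊4/3⌋ = 1, remainder 1
⌊3/1⌋ = 3, remainder 0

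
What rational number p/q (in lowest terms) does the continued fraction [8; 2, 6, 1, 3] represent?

Compute successive convergents:
a_0 = 8: 8/1
a_1 = 2: 17/2
a_2 = 6: 110/13
a_3 = 1: 127/15
a_4 = 3: 491/58

491/58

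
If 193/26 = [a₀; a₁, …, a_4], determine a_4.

3

Run the Euclidean algorithm, recording each quotient:
193 ÷ 26 → quotient 7, remainder 11
26 ÷ 11 → quotient 2, remainder 4
11 ÷ 4 → quotient 2, remainder 3
4 ÷ 3 → quotient 1, remainder 1
3 ÷ 1 → quotient 3, remainder 0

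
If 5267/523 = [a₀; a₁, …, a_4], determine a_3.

Run the Euclidean algorithm, recording each quotient:
5267 = 10·523 + 37, so a_0 = 10
523 = 14·37 + 5, so a_1 = 14
37 = 7·5 + 2, so a_2 = 7
5 = 2·2 + 1, so a_3 = 2

2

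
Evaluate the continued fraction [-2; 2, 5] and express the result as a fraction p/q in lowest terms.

a_0 = -2: -2/1
a_1 = 2: -3/2
a_2 = 5: -17/11

-17/11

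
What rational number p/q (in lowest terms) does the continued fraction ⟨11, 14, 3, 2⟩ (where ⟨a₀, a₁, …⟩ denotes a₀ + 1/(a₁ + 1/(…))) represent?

1107/100

Compute successive convergents:
a_0 = 11: 11/1
a_1 = 14: 155/14
a_2 = 3: 476/43
a_3 = 2: 1107/100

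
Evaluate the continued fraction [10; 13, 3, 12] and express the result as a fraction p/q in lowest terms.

a_0 = 10: 10/1
a_1 = 13: 131/13
a_2 = 3: 403/40
a_3 = 12: 4967/493

4967/493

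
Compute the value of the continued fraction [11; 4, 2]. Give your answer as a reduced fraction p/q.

Build up convergents one term at a time:
a_0 = 11: 11/1
a_1 = 4: 45/4
a_2 = 2: 101/9

101/9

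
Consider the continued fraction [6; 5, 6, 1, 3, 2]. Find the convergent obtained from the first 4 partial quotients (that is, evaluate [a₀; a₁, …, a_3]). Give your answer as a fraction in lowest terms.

Starting at the tail and folding back:
Start with 1.
6 + 1/(1/1) = 6 + 1/1 = 7/1
5 + 1/(7/1) = 5 + 1/7 = 36/7
6 + 1/(36/7) = 6 + 7/36 = 223/36

223/36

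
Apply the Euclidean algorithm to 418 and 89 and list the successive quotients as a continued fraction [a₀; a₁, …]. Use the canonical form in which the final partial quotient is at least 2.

⌊418/89⌋ = 4, remainder 62
⌊89/62⌋ = 1, remainder 27
⌊62/27⌋ = 2, remainder 8
⌊27/8⌋ = 3, remainder 3
⌊8/3⌋ = 2, remainder 2
⌊3/2⌋ = 1, remainder 1
⌊2/1⌋ = 2, remainder 0

[4; 1, 2, 3, 2, 1, 2]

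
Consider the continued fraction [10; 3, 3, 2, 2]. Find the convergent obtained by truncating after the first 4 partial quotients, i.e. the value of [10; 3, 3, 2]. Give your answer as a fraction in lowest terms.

Start with 2.
3 + 1/(2/1) = 3 + 1/2 = 7/2
3 + 1/(7/2) = 3 + 2/7 = 23/7
10 + 1/(23/7) = 10 + 7/23 = 237/23

237/23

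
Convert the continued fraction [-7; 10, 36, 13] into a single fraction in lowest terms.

Start with 13.
36 + 1/(13/1) = 36 + 1/13 = 469/13
10 + 1/(469/13) = 10 + 13/469 = 4703/469
-7 + 1/(4703/469) = -7 + 469/4703 = -32452/4703

-32452/4703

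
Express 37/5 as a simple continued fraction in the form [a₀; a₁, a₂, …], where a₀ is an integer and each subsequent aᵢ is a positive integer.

[7; 2, 2]

⌊37/5⌋ = 7, remainder 2
⌊5/2⌋ = 2, remainder 1
⌊2/1⌋ = 2, remainder 0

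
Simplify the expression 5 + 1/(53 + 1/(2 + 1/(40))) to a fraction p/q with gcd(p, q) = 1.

21746/4333

Collapse the nested fraction from the inside out:
Start with 40.
2 + 1/(40/1) = 2 + 1/40 = 81/40
53 + 1/(81/40) = 53 + 40/81 = 4333/81
5 + 1/(4333/81) = 5 + 81/4333 = 21746/4333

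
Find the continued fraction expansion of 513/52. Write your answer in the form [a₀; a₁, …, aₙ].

⌊513/52⌋ = 9, remainder 45
⌊52/45⌋ = 1, remainder 7
⌊45/7⌋ = 6, remainder 3
⌊7/3⌋ = 2, remainder 1
⌊3/1⌋ = 3, remainder 0

[9; 1, 6, 2, 3]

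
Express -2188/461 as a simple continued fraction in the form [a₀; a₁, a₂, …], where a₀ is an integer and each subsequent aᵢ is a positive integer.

⌊-2188/461⌋ = -5, remainder 117
⌊461/117⌋ = 3, remainder 110
⌊117/110⌋ = 1, remainder 7
⌊110/7⌋ = 15, remainder 5
⌊7/5⌋ = 1, remainder 2
⌊5/2⌋ = 2, remainder 1
⌊2/1⌋ = 2, remainder 0

[-5; 3, 1, 15, 1, 2, 2]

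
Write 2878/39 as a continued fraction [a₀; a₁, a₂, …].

Apply division with remainder until the remainder is 0:
⌊2878/39⌋ = 73, remainder 31
⌊39/31⌋ = 1, remainder 8
⌊31/8⌋ = 3, remainder 7
⌊8/7⌋ = 1, remainder 1
⌊7/1⌋ = 7, remainder 0

[73; 1, 3, 1, 7]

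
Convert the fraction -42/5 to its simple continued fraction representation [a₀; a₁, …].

Repeatedly divide and take the remainder:
-42 = -9·5 + 3, so a_0 = -9
5 = 1·3 + 2, so a_1 = 1
3 = 1·2 + 1, so a_2 = 1
2 = 2·1 + 0, so a_3 = 2

[-9; 1, 1, 2]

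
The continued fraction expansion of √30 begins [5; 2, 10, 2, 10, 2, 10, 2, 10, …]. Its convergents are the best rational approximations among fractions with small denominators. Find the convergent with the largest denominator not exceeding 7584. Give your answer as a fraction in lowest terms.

5291/966

a_0 = 5: 5/1  (≤ bound)
a_1 = 2: 11/2  (≤ bound)
a_2 = 10: 115/21  (≤ bound)
a_3 = 2: 241/44  (≤ bound)
a_4 = 10: 2525/461  (≤ bound)
a_5 = 2: 5291/966  (≤ bound)
a_6 = 10: 55435/10121  (> 7584, stop)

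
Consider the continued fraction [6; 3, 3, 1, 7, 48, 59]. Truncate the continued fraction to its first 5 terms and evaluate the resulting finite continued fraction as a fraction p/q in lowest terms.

637/101

a_0 = 6: 6/1
a_1 = 3: 19/3
a_2 = 3: 63/10
a_3 = 1: 82/13
a_4 = 7: 637/101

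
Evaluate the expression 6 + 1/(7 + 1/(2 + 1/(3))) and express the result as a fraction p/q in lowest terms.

Collapse the nested fraction from the inside out:
Start with 3.
2 + 1/(3/1) = 2 + 1/3 = 7/3
7 + 1/(7/3) = 7 + 3/7 = 52/7
6 + 1/(52/7) = 6 + 7/52 = 319/52

319/52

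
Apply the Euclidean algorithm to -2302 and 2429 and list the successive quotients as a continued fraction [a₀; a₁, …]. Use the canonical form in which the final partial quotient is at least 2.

Run the Euclidean algorithm, recording each quotient:
-2302 ÷ 2429 → quotient -1, remainder 127
2429 ÷ 127 → quotient 19, remainder 16
127 ÷ 16 → quotient 7, remainder 15
16 ÷ 15 → quotient 1, remainder 1
15 ÷ 1 → quotient 15, remainder 0

[-1; 19, 7, 1, 15]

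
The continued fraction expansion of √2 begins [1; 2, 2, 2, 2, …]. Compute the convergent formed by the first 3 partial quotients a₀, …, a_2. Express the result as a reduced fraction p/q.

a_0 = 1: 1/1
a_1 = 2: 3/2
a_2 = 2: 7/5

7/5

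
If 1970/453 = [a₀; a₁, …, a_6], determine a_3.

1970 ÷ 453 → quotient 4, remainder 158
453 ÷ 158 → quotient 2, remainder 137
158 ÷ 137 → quotient 1, remainder 21
137 ÷ 21 → quotient 6, remainder 11

6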